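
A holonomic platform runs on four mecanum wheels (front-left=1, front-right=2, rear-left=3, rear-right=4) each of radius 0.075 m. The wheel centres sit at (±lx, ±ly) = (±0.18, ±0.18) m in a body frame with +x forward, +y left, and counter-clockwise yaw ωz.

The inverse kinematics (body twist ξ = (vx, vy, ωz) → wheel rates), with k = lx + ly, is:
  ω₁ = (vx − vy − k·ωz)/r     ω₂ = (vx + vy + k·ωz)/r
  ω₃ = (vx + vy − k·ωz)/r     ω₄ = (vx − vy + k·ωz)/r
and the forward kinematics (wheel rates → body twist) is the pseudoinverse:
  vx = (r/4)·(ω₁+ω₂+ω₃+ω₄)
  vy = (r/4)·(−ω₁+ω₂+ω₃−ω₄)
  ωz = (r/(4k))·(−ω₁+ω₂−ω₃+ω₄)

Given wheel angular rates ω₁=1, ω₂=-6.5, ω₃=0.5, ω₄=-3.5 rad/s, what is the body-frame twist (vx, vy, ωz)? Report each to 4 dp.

k = lx + ly = 0.18 + 0.18 = 0.3600
ω₁+ω₂+ω₃+ω₄ = -8.5000  →  vx = (0.075/4)·-8.5000 = -0.1594
−ω₁+ω₂+ω₃−ω₄ = -3.5000  →  vy = (0.075/4)·-3.5000 = -0.0656
−ω₁+ω₂−ω₃+ω₄ = -11.5000  →  ωz = (0.075/1.4400)·-11.5000 = -0.5990

(-0.1594, -0.0656, -0.5990)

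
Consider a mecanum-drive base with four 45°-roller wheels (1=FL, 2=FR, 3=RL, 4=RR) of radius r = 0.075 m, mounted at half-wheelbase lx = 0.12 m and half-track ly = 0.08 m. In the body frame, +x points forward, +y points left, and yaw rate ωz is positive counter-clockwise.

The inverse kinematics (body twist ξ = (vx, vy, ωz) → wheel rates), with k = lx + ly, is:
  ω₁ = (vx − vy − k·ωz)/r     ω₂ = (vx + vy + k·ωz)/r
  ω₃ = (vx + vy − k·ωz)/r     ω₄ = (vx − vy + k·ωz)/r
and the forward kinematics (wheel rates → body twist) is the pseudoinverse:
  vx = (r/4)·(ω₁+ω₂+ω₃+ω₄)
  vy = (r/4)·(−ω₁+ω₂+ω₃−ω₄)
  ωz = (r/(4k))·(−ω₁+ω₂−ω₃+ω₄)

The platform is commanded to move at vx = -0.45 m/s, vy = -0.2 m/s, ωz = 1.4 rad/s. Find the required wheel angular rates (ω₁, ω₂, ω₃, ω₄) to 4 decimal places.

k = lx + ly = 0.12 + 0.08 = 0.2000;  k·ωz = 0.2000·1.4 = 0.2800
ω₁ (FL) = (vx − vy − k·ωz)/r = -0.5300/0.075 = -7.0667
ω₂ (FR) = (vx + vy + k·ωz)/r = -0.3700/0.075 = -4.9333
ω₃ (RL) = (vx + vy − k·ωz)/r = -0.9300/0.075 = -12.4000
ω₄ (RR) = (vx − vy + k·ωz)/r = 0.0300/0.075 = 0.4000

(-7.0667, -4.9333, -12.4000, 0.4000)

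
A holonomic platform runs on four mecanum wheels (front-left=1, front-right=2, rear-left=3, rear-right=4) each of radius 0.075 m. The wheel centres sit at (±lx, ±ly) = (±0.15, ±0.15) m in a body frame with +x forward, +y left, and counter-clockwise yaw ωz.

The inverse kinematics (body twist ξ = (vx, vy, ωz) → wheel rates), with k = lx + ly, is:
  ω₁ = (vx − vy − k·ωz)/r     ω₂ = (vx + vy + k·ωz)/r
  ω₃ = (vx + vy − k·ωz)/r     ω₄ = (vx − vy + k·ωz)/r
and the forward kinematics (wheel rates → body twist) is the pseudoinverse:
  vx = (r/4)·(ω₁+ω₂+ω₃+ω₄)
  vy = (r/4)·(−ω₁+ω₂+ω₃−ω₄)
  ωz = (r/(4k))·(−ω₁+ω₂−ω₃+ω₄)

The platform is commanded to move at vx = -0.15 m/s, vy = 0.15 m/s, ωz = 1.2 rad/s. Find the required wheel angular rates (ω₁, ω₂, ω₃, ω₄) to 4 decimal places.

k = lx + ly = 0.15 + 0.15 = 0.3000;  k·ωz = 0.3000·1.2 = 0.3600
ω₁ (FL) = (vx − vy − k·ωz)/r = -0.6600/0.075 = -8.8000
ω₂ (FR) = (vx + vy + k·ωz)/r = 0.3600/0.075 = 4.8000
ω₃ (RL) = (vx + vy − k·ωz)/r = -0.3600/0.075 = -4.8000
ω₄ (RR) = (vx − vy + k·ωz)/r = 0.0600/0.075 = 0.8000

(-8.8000, 4.8000, -4.8000, 0.8000)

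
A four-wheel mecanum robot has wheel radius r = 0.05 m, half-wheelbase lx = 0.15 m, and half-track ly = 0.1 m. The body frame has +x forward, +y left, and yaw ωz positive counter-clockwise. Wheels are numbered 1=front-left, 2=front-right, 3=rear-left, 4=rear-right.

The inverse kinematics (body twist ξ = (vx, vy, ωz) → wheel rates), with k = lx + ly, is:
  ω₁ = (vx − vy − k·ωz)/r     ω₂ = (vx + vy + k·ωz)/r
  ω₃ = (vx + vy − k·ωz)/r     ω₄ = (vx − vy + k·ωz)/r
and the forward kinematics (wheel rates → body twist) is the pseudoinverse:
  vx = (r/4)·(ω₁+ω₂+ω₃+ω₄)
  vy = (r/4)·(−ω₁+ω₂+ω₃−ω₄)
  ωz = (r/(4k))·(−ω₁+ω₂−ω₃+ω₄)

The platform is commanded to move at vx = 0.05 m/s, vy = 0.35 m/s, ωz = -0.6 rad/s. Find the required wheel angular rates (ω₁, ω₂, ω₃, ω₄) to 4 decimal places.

(-3.0000, 5.0000, 11.0000, -9.0000)

k = lx + ly = 0.15 + 0.1 = 0.2500;  k·ωz = 0.2500·-0.6 = -0.1500
ω₁ (FL) = (vx − vy − k·ωz)/r = -0.1500/0.05 = -3.0000
ω₂ (FR) = (vx + vy + k·ωz)/r = 0.2500/0.05 = 5.0000
ω₃ (RL) = (vx + vy − k·ωz)/r = 0.5500/0.05 = 11.0000
ω₄ (RR) = (vx − vy + k·ωz)/r = -0.4500/0.05 = -9.0000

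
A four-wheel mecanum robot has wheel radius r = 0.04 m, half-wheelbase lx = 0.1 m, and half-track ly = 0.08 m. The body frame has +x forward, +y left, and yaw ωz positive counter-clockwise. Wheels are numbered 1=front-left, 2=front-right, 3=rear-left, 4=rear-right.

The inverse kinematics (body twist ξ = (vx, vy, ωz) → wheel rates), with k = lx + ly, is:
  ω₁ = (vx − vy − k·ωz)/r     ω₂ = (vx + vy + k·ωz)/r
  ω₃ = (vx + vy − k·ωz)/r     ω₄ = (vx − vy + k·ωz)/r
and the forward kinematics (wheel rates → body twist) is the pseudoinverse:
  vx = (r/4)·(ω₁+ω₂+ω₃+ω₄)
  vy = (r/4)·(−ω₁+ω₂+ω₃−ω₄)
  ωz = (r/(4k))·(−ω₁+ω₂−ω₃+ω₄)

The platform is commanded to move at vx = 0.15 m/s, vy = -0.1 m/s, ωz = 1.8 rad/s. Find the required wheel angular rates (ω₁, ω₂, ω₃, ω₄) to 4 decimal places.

(-1.8500, 9.3500, -6.8500, 14.3500)

k = lx + ly = 0.1 + 0.08 = 0.1800;  k·ωz = 0.1800·1.8 = 0.3240
ω₁ (FL) = (vx − vy − k·ωz)/r = -0.0740/0.04 = -1.8500
ω₂ (FR) = (vx + vy + k·ωz)/r = 0.3740/0.04 = 9.3500
ω₃ (RL) = (vx + vy − k·ωz)/r = -0.2740/0.04 = -6.8500
ω₄ (RR) = (vx − vy + k·ωz)/r = 0.5740/0.04 = 14.3500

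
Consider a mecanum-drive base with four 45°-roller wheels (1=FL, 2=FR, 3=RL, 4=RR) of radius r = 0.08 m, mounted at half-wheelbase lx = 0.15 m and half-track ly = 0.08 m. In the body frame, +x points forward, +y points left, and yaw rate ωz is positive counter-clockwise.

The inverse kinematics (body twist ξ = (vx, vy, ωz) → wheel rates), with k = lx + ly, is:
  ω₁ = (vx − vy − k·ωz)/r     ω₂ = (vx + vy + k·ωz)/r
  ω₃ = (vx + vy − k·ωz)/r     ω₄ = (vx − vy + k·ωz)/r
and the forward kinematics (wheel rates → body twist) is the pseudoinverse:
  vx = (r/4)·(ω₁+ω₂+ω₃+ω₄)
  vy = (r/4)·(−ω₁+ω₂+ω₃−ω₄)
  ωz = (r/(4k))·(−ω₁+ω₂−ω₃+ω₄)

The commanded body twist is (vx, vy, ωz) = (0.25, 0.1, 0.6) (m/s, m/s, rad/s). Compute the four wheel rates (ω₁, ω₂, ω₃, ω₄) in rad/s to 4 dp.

k = lx + ly = 0.15 + 0.08 = 0.2300;  k·ωz = 0.2300·0.6 = 0.1380
ω₁ (FL) = (vx − vy − k·ωz)/r = 0.0120/0.08 = 0.1500
ω₂ (FR) = (vx + vy + k·ωz)/r = 0.4880/0.08 = 6.1000
ω₃ (RL) = (vx + vy − k·ωz)/r = 0.2120/0.08 = 2.6500
ω₄ (RR) = (vx − vy + k·ωz)/r = 0.2880/0.08 = 3.6000

(0.1500, 6.1000, 2.6500, 3.6000)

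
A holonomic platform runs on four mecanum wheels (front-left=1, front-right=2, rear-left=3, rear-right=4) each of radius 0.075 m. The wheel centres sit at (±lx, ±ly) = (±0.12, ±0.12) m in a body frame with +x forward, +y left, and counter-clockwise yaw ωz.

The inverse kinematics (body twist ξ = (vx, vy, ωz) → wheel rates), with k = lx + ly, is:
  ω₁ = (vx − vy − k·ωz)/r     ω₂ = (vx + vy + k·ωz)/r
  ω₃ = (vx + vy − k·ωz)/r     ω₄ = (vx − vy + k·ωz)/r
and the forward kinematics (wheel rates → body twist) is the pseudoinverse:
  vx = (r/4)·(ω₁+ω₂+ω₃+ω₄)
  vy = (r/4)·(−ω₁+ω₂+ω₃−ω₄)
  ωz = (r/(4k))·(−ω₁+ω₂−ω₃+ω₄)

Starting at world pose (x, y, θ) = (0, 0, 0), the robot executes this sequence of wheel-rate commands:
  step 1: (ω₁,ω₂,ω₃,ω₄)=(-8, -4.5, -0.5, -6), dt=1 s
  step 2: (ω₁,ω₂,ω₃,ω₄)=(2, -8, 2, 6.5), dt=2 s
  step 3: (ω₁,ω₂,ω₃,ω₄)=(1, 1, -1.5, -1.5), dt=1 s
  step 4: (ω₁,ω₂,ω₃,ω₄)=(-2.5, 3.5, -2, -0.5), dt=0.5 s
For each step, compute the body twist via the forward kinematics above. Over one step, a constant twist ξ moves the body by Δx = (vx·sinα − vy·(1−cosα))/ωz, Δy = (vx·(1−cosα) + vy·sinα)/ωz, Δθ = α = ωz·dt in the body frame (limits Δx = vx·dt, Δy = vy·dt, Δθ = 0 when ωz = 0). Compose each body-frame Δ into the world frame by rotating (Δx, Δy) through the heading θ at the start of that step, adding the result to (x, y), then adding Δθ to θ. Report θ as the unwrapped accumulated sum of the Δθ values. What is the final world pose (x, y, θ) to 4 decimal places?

step 1: ξ=(vx,vy,ωz)=(-0.3562, 0.1687, -0.1562), dt=1.0 → body Δ=(-0.3416, 0.1958, -0.1562) → world pose (-0.3416, 0.1958, -0.1562)
step 2: ξ=(vx,vy,ωz)=(0.0469, -0.2719, -0.4297), dt=2.0 → body Δ=(-0.1370, -0.5171, -0.8594) → world pose (-0.5574, -0.2937, -1.0156)
step 3: ξ=(vx,vy,ωz)=(-0.0187, 0.0000, 0.0000), dt=1.0 → body Δ=(-0.0187, 0.0000, 0.0000) → world pose (-0.5673, -0.2777, -1.0156)
step 4: ξ=(vx,vy,ωz)=(-0.0281, 0.0844, 0.5859), dt=0.5 → body Δ=(-0.0200, 0.0395, 0.2930) → world pose (-0.5443, -0.2399, -0.7227)

(-0.5443, -0.2399, -0.7227)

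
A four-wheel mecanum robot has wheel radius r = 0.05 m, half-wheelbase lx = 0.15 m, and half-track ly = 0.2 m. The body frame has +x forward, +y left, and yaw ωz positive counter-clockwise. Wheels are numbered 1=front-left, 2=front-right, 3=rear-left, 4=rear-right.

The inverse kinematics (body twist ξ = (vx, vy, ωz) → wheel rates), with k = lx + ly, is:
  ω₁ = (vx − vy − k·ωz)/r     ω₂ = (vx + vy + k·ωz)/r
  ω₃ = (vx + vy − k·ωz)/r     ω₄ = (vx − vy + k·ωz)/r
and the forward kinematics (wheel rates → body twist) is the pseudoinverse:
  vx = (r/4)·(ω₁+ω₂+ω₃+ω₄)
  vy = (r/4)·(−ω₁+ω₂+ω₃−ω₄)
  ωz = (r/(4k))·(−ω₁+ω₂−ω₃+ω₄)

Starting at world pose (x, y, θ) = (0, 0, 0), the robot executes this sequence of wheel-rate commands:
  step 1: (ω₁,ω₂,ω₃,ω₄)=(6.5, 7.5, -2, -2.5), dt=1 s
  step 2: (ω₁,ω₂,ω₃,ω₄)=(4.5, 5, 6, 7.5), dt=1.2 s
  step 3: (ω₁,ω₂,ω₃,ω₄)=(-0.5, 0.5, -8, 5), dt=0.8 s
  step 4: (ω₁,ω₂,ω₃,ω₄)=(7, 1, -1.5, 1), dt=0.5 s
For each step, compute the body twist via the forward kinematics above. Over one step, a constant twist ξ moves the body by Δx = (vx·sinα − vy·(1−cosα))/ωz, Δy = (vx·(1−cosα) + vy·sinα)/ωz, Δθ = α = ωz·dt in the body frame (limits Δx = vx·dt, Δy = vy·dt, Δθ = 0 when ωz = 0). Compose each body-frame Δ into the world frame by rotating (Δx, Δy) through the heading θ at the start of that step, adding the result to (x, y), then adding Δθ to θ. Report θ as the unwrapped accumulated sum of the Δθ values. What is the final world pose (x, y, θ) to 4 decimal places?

step 1: ξ=(vx,vy,ωz)=(0.1187, 0.0187, 0.0179), dt=1.0 → body Δ=(0.1186, 0.0198, 0.0179) → world pose (0.1186, 0.0198, 0.0179)
step 2: ξ=(vx,vy,ωz)=(0.2875, -0.0125, 0.0714), dt=1.2 → body Δ=(0.3452, -0.0002, 0.0857) → world pose (0.4637, 0.0258, 0.1036)
step 3: ξ=(vx,vy,ωz)=(-0.0375, -0.1500, 0.5000), dt=0.8 → body Δ=(-0.0055, -0.1227, 0.4000) → world pose (0.4709, -0.0969, 0.5036)
step 4: ξ=(vx,vy,ωz)=(0.0938, -0.1063, -0.1250), dt=0.5 → body Δ=(0.0452, -0.0546, -0.0625) → world pose (0.5368, -0.1229, 0.4411)

(0.5368, -0.1229, 0.4411)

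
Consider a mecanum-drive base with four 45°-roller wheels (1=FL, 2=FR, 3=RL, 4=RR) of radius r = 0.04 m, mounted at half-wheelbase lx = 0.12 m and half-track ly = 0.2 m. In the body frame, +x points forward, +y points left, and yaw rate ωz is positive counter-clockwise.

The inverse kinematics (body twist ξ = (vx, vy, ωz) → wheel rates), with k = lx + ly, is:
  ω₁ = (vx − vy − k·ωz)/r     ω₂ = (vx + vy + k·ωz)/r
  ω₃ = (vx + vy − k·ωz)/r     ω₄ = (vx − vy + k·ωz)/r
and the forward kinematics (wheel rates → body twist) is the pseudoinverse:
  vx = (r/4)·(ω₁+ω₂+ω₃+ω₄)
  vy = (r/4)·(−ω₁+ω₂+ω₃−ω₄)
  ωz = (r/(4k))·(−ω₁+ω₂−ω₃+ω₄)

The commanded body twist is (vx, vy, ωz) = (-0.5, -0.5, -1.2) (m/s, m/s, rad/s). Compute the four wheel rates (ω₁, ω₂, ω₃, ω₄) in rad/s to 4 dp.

k = lx + ly = 0.12 + 0.2 = 0.3200;  k·ωz = 0.3200·-1.2 = -0.3840
ω₁ (FL) = (vx − vy − k·ωz)/r = 0.3840/0.04 = 9.6000
ω₂ (FR) = (vx + vy + k·ωz)/r = -1.3840/0.04 = -34.6000
ω₃ (RL) = (vx + vy − k·ωz)/r = -0.6160/0.04 = -15.4000
ω₄ (RR) = (vx − vy + k·ωz)/r = -0.3840/0.04 = -9.6000

(9.6000, -34.6000, -15.4000, -9.6000)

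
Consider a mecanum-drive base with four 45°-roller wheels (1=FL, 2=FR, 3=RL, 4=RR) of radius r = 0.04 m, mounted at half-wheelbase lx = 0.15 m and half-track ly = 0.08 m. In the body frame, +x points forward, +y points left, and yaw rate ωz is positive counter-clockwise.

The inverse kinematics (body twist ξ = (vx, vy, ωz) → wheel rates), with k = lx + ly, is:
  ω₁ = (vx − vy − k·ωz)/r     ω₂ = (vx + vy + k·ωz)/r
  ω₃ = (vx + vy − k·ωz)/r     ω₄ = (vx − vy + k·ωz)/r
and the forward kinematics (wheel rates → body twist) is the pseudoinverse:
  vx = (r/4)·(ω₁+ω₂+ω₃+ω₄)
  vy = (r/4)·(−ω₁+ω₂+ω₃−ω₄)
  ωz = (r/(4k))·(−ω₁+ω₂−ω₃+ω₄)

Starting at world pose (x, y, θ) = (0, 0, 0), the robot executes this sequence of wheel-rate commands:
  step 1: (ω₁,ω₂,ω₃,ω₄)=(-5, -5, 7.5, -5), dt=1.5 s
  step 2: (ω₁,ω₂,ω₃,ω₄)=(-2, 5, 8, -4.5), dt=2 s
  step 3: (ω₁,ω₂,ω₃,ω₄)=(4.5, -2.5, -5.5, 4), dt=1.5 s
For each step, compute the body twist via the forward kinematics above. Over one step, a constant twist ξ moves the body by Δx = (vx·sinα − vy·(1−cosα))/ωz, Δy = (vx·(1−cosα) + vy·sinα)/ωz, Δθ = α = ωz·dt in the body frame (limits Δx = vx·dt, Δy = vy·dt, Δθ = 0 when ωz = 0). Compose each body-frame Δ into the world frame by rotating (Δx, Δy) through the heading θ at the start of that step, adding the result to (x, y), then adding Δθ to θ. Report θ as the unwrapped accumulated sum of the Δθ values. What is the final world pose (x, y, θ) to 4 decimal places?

step 1: ξ=(vx,vy,ωz)=(-0.0750, 0.1250, -0.5435), dt=1.5 → body Δ=(-0.0282, 0.2108, -0.8152) → world pose (-0.0282, 0.2108, -0.8152)
step 2: ξ=(vx,vy,ωz)=(0.0650, 0.1950, -0.2391), dt=2.0 → body Δ=(0.2166, 0.3448, -0.4783) → world pose (0.3713, 0.2896, -1.2935)
step 3: ξ=(vx,vy,ωz)=(0.0050, -0.1650, 0.1087), dt=1.5 → body Δ=(0.0276, -0.2458, 0.1630) → world pose (0.1425, 0.1957, -1.1304)

(0.1425, 0.1957, -1.1304)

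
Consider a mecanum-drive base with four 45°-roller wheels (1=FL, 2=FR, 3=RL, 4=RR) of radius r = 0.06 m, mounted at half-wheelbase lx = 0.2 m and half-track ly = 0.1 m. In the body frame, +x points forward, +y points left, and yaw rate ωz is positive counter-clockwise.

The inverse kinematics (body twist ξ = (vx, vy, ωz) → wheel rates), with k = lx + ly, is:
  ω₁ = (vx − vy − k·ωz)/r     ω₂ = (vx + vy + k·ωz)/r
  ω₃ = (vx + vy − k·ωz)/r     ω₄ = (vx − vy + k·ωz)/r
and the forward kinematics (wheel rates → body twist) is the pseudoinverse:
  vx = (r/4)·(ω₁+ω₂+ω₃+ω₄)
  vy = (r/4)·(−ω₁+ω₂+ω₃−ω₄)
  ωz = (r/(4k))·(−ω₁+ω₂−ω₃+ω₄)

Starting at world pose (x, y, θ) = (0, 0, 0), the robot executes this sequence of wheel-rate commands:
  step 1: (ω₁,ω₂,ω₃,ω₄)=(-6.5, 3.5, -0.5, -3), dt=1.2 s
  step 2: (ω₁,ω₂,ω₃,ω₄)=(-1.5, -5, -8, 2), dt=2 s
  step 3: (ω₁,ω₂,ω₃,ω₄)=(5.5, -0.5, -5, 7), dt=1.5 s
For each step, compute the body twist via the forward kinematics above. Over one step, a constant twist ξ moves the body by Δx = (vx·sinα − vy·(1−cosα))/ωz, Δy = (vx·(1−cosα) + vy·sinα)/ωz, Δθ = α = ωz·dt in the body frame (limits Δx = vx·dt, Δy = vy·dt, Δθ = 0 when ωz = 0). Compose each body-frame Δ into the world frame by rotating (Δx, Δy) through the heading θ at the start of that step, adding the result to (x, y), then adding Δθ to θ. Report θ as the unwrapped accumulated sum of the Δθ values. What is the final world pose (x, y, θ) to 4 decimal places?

step 1: ξ=(vx,vy,ωz)=(-0.0975, 0.1875, 0.3750), dt=1.2 → body Δ=(-0.1629, 0.1916, 0.4500) → world pose (-0.1629, 0.1916, 0.4500)
step 2: ξ=(vx,vy,ωz)=(-0.1875, -0.2025, 0.3250), dt=2.0 → body Δ=(-0.2221, -0.4947, 0.6500) → world pose (-0.1477, -0.3505, 1.1000)
step 3: ξ=(vx,vy,ωz)=(0.1050, -0.2700, 0.3000), dt=1.5 → body Δ=(0.2418, -0.3566, 0.4500) → world pose (0.2799, -0.2967, 1.5500)

(0.2799, -0.2967, 1.5500)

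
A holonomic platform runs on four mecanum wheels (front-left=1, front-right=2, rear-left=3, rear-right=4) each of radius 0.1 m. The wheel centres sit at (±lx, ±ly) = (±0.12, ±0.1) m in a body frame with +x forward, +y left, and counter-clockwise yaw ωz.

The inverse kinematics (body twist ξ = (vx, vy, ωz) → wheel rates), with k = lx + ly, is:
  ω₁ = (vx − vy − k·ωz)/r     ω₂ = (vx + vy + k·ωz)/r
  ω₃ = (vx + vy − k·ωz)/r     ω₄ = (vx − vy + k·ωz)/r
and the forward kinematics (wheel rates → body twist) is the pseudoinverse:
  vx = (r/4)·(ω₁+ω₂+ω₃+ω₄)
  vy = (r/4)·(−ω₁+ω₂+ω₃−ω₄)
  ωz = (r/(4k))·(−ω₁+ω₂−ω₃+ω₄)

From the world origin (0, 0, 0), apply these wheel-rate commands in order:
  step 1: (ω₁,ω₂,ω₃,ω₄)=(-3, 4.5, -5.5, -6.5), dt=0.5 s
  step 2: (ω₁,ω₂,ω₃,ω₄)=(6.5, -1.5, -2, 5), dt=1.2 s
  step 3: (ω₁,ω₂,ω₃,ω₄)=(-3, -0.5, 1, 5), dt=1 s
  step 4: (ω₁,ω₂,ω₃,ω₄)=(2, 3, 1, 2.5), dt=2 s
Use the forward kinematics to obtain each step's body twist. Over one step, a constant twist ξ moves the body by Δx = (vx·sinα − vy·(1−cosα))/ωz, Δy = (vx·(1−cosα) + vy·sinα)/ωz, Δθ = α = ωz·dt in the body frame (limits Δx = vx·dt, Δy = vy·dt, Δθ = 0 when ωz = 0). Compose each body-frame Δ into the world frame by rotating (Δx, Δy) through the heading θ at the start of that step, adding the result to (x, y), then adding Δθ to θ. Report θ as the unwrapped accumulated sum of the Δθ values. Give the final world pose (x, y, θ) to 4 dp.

(0.4392, 0.1170, 1.5398)

step 1: ξ=(vx,vy,ωz)=(-0.2625, 0.2125, 0.7386), dt=0.5 → body Δ=(-0.1477, 0.0799, 0.3693) → world pose (-0.1477, 0.0799, 0.3693)
step 2: ξ=(vx,vy,ωz)=(0.2000, -0.3750, -0.1136), dt=1.2 → body Δ=(0.2086, -0.4649, -0.1364) → world pose (0.2147, -0.2784, 0.2330)
step 3: ξ=(vx,vy,ωz)=(0.0625, -0.0375, 0.7386), dt=1.0 → body Δ=(0.0702, -0.0121, 0.7386) → world pose (0.2858, -0.2740, 0.9716)
step 4: ξ=(vx,vy,ωz)=(0.2125, -0.0125, 0.2841), dt=2.0 → body Δ=(0.4094, 0.0938, 0.5682) → world pose (0.4392, 0.1170, 1.5398)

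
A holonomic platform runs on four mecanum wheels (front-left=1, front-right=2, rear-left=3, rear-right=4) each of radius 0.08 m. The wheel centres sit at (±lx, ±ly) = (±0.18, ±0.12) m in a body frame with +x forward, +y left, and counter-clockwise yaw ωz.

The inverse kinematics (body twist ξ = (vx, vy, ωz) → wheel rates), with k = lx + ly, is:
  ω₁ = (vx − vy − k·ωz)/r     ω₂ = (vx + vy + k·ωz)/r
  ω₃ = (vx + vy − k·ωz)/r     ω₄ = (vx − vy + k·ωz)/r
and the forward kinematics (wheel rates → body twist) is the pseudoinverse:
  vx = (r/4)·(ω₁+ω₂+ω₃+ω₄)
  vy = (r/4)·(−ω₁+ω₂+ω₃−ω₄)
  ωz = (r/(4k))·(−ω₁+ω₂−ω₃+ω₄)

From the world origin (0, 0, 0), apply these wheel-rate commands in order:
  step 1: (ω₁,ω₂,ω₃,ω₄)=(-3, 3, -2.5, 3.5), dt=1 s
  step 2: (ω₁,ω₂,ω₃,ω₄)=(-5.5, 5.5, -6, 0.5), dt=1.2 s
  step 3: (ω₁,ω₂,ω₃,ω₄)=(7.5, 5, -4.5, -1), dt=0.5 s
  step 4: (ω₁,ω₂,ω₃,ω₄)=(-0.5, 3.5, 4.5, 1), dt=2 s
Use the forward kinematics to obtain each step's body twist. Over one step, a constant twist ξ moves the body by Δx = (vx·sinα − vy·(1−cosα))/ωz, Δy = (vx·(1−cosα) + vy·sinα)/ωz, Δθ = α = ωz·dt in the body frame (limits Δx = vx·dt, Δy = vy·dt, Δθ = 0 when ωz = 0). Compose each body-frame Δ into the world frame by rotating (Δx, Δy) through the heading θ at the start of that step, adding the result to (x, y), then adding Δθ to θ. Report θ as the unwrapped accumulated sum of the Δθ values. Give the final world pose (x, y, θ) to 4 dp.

(-0.5321, 0.0541, 2.3000)

step 1: ξ=(vx,vy,ωz)=(0.0200, 0.0000, 0.8000), dt=1.0 → body Δ=(0.0179, 0.0076, 0.8000) → world pose (0.0179, 0.0076, 0.8000)
step 2: ξ=(vx,vy,ωz)=(-0.1100, 0.0900, 1.1667), dt=1.2 → body Δ=(-0.1569, -0.0022, 1.4000) → world pose (-0.0898, -0.1066, 2.2000)
step 3: ξ=(vx,vy,ωz)=(0.1400, -0.1200, 0.0667), dt=0.5 → body Δ=(0.0710, -0.0588, 0.0333) → world pose (-0.0840, -0.0146, 2.2333)
step 4: ξ=(vx,vy,ωz)=(0.1700, 0.1500, 0.0333), dt=2.0 → body Δ=(0.3298, 0.3111, 0.0667) → world pose (-0.5321, 0.0541, 2.3000)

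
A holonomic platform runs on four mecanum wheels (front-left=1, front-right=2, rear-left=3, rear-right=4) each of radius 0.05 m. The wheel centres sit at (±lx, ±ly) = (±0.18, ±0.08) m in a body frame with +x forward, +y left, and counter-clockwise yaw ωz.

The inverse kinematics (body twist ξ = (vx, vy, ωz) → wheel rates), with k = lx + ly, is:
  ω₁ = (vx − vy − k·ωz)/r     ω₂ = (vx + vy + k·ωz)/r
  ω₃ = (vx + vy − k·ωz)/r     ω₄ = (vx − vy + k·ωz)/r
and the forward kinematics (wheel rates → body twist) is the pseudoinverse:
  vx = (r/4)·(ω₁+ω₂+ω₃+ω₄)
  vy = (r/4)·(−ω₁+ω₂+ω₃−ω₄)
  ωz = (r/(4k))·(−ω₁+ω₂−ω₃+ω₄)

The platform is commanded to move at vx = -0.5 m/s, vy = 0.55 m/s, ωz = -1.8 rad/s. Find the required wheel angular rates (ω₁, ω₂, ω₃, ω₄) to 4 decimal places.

(-11.6400, -8.3600, 10.3600, -30.3600)

k = lx + ly = 0.18 + 0.08 = 0.2600;  k·ωz = 0.2600·-1.8 = -0.4680
ω₁ (FL) = (vx − vy − k·ωz)/r = -0.5820/0.05 = -11.6400
ω₂ (FR) = (vx + vy + k·ωz)/r = -0.4180/0.05 = -8.3600
ω₃ (RL) = (vx + vy − k·ωz)/r = 0.5180/0.05 = 10.3600
ω₄ (RR) = (vx − vy + k·ωz)/r = -1.5180/0.05 = -30.3600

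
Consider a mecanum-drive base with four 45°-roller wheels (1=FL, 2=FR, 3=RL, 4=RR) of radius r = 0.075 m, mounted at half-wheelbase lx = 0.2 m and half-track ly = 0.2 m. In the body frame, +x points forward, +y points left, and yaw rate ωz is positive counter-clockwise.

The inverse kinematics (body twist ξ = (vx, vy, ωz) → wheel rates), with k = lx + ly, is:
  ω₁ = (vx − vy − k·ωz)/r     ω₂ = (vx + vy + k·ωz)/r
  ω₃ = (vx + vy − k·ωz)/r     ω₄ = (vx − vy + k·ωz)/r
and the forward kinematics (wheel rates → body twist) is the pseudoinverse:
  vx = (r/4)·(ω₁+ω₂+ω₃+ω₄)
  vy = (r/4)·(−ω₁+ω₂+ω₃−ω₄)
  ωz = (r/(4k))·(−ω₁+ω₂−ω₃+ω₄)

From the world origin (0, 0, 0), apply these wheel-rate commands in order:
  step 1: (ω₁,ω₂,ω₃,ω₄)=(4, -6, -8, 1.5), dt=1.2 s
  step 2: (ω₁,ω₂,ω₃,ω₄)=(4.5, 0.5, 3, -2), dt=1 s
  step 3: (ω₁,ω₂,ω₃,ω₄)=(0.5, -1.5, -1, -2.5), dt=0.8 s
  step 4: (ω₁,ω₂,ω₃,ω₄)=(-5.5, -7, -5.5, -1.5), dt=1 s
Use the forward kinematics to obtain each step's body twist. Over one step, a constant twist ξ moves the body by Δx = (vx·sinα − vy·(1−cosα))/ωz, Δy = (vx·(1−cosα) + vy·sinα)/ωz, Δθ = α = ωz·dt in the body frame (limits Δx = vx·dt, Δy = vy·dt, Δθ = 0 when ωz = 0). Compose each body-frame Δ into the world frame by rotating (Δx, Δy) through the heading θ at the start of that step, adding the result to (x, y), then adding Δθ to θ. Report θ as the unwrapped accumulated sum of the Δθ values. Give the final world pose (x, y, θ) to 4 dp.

(-0.5150, -0.3245, -0.4641)

step 1: ξ=(vx,vy,ωz)=(-0.1594, -0.3656, -0.0234), dt=1.2 → body Δ=(-0.1974, -0.4360, -0.0281) → world pose (-0.1974, -0.4360, -0.0281)
step 2: ξ=(vx,vy,ωz)=(0.1125, 0.0188, -0.4219), dt=1.0 → body Δ=(0.1131, -0.0052, -0.4219) → world pose (-0.0845, -0.4444, -0.4500)
step 3: ξ=(vx,vy,ωz)=(-0.0844, -0.0094, -0.1641), dt=0.8 → body Δ=(-0.0678, -0.0031, -0.1312) → world pose (-0.1469, -0.4176, -0.5812)
step 4: ξ=(vx,vy,ωz)=(-0.3656, -0.1031, 0.1172), dt=1.0 → body Δ=(-0.3588, -0.1243, 0.1172) → world pose (-0.5150, -0.3245, -0.4641)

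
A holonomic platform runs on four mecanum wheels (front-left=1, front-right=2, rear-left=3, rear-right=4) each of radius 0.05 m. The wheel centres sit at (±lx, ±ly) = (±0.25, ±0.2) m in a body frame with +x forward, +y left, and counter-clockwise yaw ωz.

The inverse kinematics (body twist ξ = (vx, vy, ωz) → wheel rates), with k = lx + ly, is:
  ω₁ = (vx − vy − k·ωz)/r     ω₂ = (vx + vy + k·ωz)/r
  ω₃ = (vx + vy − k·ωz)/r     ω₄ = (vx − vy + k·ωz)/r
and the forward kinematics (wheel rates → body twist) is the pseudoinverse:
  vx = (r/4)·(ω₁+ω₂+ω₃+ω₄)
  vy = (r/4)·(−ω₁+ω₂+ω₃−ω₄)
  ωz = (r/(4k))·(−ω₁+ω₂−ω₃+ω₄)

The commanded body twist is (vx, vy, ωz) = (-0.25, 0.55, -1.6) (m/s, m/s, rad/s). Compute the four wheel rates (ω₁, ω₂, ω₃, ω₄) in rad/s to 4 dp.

(-1.6000, -8.4000, 20.4000, -30.4000)

k = lx + ly = 0.25 + 0.2 = 0.4500;  k·ωz = 0.4500·-1.6 = -0.7200
ω₁ (FL) = (vx − vy − k·ωz)/r = -0.0800/0.05 = -1.6000
ω₂ (FR) = (vx + vy + k·ωz)/r = -0.4200/0.05 = -8.4000
ω₃ (RL) = (vx + vy − k·ωz)/r = 1.0200/0.05 = 20.4000
ω₄ (RR) = (vx − vy + k·ωz)/r = -1.5200/0.05 = -30.4000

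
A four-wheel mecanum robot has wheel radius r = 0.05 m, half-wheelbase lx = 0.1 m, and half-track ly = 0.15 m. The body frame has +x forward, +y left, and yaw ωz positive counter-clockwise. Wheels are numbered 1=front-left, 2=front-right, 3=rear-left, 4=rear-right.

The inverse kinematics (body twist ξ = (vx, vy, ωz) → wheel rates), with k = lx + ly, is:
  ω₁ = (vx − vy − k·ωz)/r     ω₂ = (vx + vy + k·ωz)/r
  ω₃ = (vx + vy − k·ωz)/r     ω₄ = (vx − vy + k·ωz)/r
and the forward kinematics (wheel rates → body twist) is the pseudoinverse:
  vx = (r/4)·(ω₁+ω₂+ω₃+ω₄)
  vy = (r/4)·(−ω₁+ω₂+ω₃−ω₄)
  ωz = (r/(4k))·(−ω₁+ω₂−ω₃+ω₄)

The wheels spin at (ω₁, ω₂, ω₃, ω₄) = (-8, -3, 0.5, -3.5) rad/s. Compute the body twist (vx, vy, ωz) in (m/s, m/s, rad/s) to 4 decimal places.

(-0.1750, 0.1125, 0.0500)

k = lx + ly = 0.1 + 0.15 = 0.2500
ω₁+ω₂+ω₃+ω₄ = -14.0000  →  vx = (0.05/4)·-14.0000 = -0.1750
−ω₁+ω₂+ω₃−ω₄ = 9.0000  →  vy = (0.05/4)·9.0000 = 0.1125
−ω₁+ω₂−ω₃+ω₄ = 1.0000  →  ωz = (0.05/1.0000)·1.0000 = 0.0500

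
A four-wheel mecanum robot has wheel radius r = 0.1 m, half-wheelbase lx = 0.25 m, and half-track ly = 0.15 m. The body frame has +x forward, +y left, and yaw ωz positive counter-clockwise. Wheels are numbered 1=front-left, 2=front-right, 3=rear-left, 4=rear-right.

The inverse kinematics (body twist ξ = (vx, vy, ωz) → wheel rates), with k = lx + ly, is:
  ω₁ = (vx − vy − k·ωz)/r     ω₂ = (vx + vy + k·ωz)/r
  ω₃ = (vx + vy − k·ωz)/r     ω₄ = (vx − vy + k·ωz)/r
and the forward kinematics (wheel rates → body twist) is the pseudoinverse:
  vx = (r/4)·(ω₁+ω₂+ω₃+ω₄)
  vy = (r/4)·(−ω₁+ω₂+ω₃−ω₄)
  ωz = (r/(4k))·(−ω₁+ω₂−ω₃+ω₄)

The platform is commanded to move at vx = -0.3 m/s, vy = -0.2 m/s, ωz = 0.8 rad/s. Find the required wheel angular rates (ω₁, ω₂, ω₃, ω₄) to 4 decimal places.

k = lx + ly = 0.25 + 0.15 = 0.4000;  k·ωz = 0.4000·0.8 = 0.3200
ω₁ (FL) = (vx − vy − k·ωz)/r = -0.4200/0.1 = -4.2000
ω₂ (FR) = (vx + vy + k·ωz)/r = -0.1800/0.1 = -1.8000
ω₃ (RL) = (vx + vy − k·ωz)/r = -0.8200/0.1 = -8.2000
ω₄ (RR) = (vx − vy + k·ωz)/r = 0.2200/0.1 = 2.2000

(-4.2000, -1.8000, -8.2000, 2.2000)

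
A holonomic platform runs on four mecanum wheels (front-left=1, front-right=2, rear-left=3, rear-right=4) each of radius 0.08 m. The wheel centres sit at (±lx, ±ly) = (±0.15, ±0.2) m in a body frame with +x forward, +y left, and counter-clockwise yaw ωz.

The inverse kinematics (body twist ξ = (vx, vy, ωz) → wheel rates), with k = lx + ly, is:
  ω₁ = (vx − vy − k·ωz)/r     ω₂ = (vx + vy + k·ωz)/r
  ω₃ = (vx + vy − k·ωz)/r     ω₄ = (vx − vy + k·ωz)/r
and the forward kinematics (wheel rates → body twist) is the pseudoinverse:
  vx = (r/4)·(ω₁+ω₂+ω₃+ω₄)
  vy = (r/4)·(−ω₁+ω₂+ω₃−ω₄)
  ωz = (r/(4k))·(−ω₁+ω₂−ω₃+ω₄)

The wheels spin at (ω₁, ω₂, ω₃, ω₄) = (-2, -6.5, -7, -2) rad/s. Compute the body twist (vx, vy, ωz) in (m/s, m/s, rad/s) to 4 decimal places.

(-0.3500, -0.1900, 0.0286)

k = lx + ly = 0.15 + 0.2 = 0.3500
ω₁+ω₂+ω₃+ω₄ = -17.5000  →  vx = (0.08/4)·-17.5000 = -0.3500
−ω₁+ω₂+ω₃−ω₄ = -9.5000  →  vy = (0.08/4)·-9.5000 = -0.1900
−ω₁+ω₂−ω₃+ω₄ = 0.5000  →  ωz = (0.08/1.4000)·0.5000 = 0.0286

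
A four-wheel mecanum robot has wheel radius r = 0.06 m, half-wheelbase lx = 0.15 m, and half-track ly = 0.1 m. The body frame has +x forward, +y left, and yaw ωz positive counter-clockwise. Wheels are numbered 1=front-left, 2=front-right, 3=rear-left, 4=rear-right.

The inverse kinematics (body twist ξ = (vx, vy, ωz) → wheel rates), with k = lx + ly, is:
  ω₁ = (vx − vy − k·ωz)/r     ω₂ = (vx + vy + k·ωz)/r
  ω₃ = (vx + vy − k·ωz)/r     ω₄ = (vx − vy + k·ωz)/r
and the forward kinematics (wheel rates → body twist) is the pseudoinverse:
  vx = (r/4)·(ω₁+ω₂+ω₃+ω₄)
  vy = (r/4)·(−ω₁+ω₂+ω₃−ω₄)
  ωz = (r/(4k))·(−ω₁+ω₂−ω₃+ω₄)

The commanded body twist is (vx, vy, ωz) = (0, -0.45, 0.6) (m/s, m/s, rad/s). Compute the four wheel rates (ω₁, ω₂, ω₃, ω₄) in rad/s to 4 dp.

k = lx + ly = 0.15 + 0.1 = 0.2500;  k·ωz = 0.2500·0.6 = 0.1500
ω₁ (FL) = (vx − vy − k·ωz)/r = 0.3000/0.06 = 5.0000
ω₂ (FR) = (vx + vy + k·ωz)/r = -0.3000/0.06 = -5.0000
ω₃ (RL) = (vx + vy − k·ωz)/r = -0.6000/0.06 = -10.0000
ω₄ (RR) = (vx − vy + k·ωz)/r = 0.6000/0.06 = 10.0000

(5.0000, -5.0000, -10.0000, 10.0000)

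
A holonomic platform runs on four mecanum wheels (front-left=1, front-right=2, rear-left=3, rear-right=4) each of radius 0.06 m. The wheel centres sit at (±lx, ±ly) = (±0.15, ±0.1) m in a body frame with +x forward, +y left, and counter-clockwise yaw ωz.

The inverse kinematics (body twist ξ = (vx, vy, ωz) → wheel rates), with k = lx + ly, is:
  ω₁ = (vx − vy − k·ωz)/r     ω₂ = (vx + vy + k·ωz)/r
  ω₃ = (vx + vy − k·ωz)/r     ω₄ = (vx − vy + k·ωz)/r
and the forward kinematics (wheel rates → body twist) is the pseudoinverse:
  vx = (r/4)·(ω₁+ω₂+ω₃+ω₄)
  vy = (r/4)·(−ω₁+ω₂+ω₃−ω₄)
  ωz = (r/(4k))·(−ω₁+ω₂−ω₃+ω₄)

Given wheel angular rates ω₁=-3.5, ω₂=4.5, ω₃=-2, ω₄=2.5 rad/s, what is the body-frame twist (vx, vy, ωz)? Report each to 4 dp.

(0.0225, 0.0525, 0.7500)

k = lx + ly = 0.15 + 0.1 = 0.2500
ω₁+ω₂+ω₃+ω₄ = 1.5000  →  vx = (0.06/4)·1.5000 = 0.0225
−ω₁+ω₂+ω₃−ω₄ = 3.5000  →  vy = (0.06/4)·3.5000 = 0.0525
−ω₁+ω₂−ω₃+ω₄ = 12.5000  →  ωz = (0.06/1.0000)·12.5000 = 0.7500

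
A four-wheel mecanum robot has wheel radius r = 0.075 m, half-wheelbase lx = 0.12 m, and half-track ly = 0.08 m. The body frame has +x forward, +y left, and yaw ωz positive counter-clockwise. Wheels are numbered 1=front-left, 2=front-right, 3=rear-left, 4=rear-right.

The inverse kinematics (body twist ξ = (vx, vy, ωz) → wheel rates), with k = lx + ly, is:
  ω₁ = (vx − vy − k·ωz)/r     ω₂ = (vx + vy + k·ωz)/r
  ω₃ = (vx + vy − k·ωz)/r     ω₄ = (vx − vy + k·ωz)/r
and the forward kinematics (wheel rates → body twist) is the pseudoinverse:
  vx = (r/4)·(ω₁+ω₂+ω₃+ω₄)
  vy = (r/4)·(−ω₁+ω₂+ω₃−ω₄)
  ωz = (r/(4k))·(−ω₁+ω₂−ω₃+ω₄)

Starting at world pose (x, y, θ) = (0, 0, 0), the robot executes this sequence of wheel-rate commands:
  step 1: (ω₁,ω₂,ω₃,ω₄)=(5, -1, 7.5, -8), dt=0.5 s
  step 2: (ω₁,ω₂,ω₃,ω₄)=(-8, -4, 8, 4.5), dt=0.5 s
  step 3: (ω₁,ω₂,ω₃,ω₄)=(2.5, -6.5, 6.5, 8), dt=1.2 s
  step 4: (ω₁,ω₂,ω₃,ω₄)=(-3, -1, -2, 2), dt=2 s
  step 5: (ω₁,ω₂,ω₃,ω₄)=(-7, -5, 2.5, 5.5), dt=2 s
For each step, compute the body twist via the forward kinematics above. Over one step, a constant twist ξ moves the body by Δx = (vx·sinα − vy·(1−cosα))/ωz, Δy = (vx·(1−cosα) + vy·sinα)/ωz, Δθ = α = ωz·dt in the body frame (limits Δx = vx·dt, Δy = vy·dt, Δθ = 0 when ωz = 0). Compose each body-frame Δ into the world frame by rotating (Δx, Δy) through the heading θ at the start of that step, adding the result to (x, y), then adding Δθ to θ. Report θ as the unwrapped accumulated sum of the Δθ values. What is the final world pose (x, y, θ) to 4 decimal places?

(-0.3179, -0.0572, 0.2344)

step 1: ξ=(vx,vy,ωz)=(0.0656, 0.1781, -2.0156), dt=0.5 → body Δ=(0.0687, 0.0596, -1.0078) → world pose (0.0687, 0.0596, -1.0078)
step 2: ξ=(vx,vy,ωz)=(0.0094, 0.1406, 0.0469), dt=0.5 → body Δ=(0.0039, 0.0704, 0.0234) → world pose (0.1303, 0.0938, -0.9844)
step 3: ξ=(vx,vy,ωz)=(0.1969, -0.1969, -0.7031), dt=1.2 → body Δ=(0.1153, -0.3031, -0.8437) → world pose (-0.0583, -0.1699, -1.8281)
step 4: ξ=(vx,vy,ωz)=(-0.0750, -0.0375, 0.5625), dt=2.0 → body Δ=(-0.0824, -0.1360, 1.1250) → world pose (-0.1689, -0.0557, -0.7031)
step 5: ξ=(vx,vy,ωz)=(-0.0750, -0.0187, 0.4687), dt=2.0 → body Δ=(-0.1126, -0.0976, 0.9375) → world pose (-0.3179, -0.0572, 0.2344)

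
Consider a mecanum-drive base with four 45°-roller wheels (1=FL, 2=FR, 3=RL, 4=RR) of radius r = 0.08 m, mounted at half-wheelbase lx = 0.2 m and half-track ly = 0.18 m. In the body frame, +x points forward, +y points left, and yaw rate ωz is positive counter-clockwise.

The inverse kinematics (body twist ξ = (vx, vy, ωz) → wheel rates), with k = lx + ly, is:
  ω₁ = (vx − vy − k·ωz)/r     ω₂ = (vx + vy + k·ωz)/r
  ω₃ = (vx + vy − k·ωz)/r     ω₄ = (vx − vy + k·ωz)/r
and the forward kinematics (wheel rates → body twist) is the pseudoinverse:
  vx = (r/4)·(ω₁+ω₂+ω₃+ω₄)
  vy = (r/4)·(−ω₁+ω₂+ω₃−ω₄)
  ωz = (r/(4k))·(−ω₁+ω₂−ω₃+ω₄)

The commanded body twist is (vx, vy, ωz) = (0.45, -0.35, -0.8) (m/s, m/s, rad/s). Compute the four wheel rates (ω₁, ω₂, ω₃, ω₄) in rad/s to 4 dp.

k = lx + ly = 0.2 + 0.18 = 0.3800;  k·ωz = 0.3800·-0.8 = -0.3040
ω₁ (FL) = (vx − vy − k·ωz)/r = 1.1040/0.08 = 13.8000
ω₂ (FR) = (vx + vy + k·ωz)/r = -0.2040/0.08 = -2.5500
ω₃ (RL) = (vx + vy − k·ωz)/r = 0.4040/0.08 = 5.0500
ω₄ (RR) = (vx − vy + k·ωz)/r = 0.4960/0.08 = 6.2000

(13.8000, -2.5500, 5.0500, 6.2000)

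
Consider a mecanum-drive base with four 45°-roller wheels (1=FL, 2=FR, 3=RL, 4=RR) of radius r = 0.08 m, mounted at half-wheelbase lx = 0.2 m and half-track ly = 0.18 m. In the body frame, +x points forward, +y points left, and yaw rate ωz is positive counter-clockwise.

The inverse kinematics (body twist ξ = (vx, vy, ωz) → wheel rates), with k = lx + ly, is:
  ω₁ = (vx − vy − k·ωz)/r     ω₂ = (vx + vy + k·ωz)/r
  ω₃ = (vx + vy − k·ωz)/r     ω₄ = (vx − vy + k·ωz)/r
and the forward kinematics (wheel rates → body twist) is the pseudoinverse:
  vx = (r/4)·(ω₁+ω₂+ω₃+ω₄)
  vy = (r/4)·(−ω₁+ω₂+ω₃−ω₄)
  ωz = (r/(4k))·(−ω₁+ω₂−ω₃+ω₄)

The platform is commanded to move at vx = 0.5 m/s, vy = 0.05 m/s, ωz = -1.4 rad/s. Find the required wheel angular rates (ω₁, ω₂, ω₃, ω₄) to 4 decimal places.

(12.2750, 0.2250, 13.5250, -1.0250)

k = lx + ly = 0.2 + 0.18 = 0.3800;  k·ωz = 0.3800·-1.4 = -0.5320
ω₁ (FL) = (vx − vy − k·ωz)/r = 0.9820/0.08 = 12.2750
ω₂ (FR) = (vx + vy + k·ωz)/r = 0.0180/0.08 = 0.2250
ω₃ (RL) = (vx + vy − k·ωz)/r = 1.0820/0.08 = 13.5250
ω₄ (RR) = (vx − vy + k·ωz)/r = -0.0820/0.08 = -1.0250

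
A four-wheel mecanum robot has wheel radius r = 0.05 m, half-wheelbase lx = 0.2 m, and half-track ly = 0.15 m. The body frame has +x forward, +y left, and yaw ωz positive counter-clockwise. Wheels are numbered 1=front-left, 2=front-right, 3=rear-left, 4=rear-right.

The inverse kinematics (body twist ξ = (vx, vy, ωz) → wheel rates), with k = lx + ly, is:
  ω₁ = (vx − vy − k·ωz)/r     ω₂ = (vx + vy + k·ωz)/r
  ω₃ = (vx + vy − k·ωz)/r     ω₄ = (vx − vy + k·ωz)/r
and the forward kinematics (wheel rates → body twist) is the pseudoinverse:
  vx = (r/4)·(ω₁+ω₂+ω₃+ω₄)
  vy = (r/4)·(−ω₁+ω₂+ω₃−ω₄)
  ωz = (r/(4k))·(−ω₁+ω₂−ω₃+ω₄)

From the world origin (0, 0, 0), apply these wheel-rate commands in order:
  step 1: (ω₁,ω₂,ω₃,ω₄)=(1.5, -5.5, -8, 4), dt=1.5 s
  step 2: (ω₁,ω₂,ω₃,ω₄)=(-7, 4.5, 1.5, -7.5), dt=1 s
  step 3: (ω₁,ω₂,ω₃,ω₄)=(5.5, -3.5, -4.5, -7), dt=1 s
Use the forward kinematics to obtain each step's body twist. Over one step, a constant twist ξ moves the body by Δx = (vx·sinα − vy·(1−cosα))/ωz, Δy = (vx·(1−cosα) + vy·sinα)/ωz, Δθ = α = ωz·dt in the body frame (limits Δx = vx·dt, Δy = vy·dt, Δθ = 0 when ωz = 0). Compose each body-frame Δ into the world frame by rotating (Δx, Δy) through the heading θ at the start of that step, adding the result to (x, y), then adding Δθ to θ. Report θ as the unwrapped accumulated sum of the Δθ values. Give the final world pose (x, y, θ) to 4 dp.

(-0.3850, -0.2585, -0.0536)

step 1: ξ=(vx,vy,ωz)=(-0.1000, -0.2375, 0.1786), dt=1.5 → body Δ=(-0.1008, -0.3720, 0.2679) → world pose (-0.1008, -0.3720, 0.2679)
step 2: ξ=(vx,vy,ωz)=(-0.1063, 0.2563, 0.0893), dt=1.0 → body Δ=(-0.1175, 0.2512, 0.0893) → world pose (-0.2806, -0.1609, 0.3571)
step 3: ξ=(vx,vy,ωz)=(-0.1188, -0.0813, -0.4107), dt=1.0 → body Δ=(-0.1319, -0.0549, -0.4107) → world pose (-0.3850, -0.2585, -0.0536)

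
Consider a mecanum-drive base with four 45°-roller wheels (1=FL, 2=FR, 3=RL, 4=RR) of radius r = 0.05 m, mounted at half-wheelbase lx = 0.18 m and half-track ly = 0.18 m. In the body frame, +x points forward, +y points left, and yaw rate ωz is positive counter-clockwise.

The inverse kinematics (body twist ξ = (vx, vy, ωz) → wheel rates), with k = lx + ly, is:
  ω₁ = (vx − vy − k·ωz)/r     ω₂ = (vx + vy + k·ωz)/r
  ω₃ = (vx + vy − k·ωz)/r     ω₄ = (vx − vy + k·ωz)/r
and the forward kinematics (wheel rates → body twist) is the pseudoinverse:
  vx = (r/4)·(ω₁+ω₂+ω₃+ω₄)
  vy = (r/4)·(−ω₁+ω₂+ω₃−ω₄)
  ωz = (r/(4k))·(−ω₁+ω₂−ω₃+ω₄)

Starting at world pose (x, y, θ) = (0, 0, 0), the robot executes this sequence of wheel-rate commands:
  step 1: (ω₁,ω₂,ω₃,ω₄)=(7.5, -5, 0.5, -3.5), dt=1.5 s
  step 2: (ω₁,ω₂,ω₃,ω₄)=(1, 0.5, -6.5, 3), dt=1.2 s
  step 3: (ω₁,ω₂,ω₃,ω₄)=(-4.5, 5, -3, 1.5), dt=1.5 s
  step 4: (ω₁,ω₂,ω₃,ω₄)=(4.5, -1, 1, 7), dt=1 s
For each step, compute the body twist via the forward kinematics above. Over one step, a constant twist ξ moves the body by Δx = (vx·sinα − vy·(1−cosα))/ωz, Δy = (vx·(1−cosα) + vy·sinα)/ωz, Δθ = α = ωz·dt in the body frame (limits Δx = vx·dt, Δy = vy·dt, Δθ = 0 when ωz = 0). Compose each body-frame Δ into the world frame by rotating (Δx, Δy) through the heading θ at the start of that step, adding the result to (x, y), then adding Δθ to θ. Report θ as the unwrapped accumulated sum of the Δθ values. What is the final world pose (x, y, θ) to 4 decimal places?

step 1: ξ=(vx,vy,ωz)=(-0.0063, -0.1062, -0.5729), dt=1.5 → body Δ=(-0.0726, -0.1367, -0.8594) → world pose (-0.0726, -0.1367, -0.8594)
step 2: ξ=(vx,vy,ωz)=(-0.0250, -0.1250, 0.3125), dt=1.2 → body Δ=(-0.0015, -0.1521, 0.3750) → world pose (-0.1888, -0.2348, -0.4844)
step 3: ξ=(vx,vy,ωz)=(-0.0125, 0.0625, 0.4861), dt=1.5 → body Δ=(-0.0498, 0.0791, 0.7292) → world pose (-0.1960, -0.1416, 0.2448)
step 4: ξ=(vx,vy,ωz)=(0.1438, -0.1438, 0.0174), dt=1.0 → body Δ=(0.1450, -0.1425, 0.0174) → world pose (-0.0208, -0.2447, 0.2622)

(-0.0208, -0.2447, 0.2622)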